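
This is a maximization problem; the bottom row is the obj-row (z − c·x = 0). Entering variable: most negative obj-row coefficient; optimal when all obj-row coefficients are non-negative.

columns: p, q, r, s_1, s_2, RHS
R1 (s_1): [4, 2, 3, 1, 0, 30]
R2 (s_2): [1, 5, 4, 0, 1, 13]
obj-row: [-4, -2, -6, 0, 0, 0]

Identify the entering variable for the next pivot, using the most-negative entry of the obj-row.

r

Negative obj-row entries: p: -4, q: -2, r: -6.
The most negative is -6 in column r, so r enters.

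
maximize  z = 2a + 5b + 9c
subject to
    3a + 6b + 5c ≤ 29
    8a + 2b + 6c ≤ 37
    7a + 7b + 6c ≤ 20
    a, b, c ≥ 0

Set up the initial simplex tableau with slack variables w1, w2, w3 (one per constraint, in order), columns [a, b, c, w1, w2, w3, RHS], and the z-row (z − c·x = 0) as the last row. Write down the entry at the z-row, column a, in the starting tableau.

The z-row carries the negated objective coefficients: the a entry is -2.

-2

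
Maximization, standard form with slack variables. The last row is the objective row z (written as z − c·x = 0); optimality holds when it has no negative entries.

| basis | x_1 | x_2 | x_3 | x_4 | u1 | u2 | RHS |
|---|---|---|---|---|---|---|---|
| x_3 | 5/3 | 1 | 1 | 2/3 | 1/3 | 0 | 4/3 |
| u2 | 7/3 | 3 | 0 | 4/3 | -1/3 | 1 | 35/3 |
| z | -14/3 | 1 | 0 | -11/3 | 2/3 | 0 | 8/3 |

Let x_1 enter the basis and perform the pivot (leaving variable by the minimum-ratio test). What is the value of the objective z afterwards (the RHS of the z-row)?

32/5

Ratio test on column x_1 — row 1: (4/3)/(5/3) = 4/5; row 2: (35/3)/(7/3) = 5. Minimum is 4/5 at row 1 (x_3 leaves); pivot element 5/3.
Pivot on row 1; the z-row RHS becomes 8/3 − (-14/3)·(4/5) = 32/5.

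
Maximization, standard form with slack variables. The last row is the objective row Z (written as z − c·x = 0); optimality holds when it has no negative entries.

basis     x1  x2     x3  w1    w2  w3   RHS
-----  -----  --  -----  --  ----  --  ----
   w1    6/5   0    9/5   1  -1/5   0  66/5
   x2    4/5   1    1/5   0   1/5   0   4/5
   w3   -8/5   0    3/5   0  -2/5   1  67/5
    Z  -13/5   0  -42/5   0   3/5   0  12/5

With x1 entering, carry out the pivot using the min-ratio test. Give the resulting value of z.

Ratio test on column x1 — row 1: (66/5)/(6/5) = 11; row 2: (4/5)/(4/5) = 1; row 3: entry -8/5 ≤ 0. Minimum is 1 at row 2 (x2 leaves); pivot element 4/5.
Pivot on row 2; the Z-row RHS becomes 12/5 − (-13/5)·1 = 5.

5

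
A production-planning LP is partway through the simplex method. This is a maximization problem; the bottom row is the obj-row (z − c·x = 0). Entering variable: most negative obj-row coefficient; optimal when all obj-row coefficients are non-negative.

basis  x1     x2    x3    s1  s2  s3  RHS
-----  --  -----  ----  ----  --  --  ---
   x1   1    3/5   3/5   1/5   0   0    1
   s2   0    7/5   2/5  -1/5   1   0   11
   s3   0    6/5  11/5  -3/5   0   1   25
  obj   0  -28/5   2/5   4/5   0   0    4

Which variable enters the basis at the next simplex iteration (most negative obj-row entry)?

x2

Negative obj-row entries: x2: -28/5.
The most negative is -28/5 in column x2, so x2 enters.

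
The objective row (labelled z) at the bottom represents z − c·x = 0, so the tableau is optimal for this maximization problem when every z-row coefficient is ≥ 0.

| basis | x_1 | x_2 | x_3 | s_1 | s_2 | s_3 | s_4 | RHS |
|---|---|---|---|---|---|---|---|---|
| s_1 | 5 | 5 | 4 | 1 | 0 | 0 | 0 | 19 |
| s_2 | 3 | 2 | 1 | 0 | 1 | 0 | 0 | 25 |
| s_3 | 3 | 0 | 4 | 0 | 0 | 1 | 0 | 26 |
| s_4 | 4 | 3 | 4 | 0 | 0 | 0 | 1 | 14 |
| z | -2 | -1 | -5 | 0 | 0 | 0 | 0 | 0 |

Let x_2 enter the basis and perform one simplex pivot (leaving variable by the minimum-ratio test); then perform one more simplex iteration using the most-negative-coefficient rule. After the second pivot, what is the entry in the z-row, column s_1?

Ratio test on column x_2 — row 1: 19/5 = 19/5; row 2: 25/2 = 25/2; row 3: entry 0 ≤ 0; row 4: 14/3 = 14/3. Minimum is 19/5 at row 1 (s_1 leaves); pivot element 5.
Divide row 1 by 5; eliminate column x_2 from the other rows.
Second iteration: most negative z-row entry is -21/5 in column x_3, so x_3 enters.
Ratio test on column x_3 — row 1: (19/5)/(4/5) = 19/4; row 2: entry -3/5 ≤ 0; row 3: 26/4 = 13/2; row 4: (13/5)/(8/5) = 13/8. Minimum is 13/8 at row 4 (s_4 leaves); pivot element 8/5.
Divide row 4 by 8/5; eliminate column x_3 from the other rows.
After both pivots, the entry at the z-row, column s_1 is -11/8.

-11/8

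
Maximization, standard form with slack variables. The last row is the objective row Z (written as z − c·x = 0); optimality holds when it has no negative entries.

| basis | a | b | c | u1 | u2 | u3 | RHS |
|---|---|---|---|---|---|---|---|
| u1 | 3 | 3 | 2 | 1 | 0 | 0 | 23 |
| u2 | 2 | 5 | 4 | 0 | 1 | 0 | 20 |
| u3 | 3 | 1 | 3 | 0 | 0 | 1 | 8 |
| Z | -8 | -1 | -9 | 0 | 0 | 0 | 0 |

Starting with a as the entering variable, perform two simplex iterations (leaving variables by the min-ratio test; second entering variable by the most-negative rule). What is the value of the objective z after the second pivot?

24

Ratio test on column a — row 1: 23/3 = 23/3; row 2: 20/2 = 10; row 3: 8/3 = 8/3. Minimum is 8/3 at row 3 (u3 leaves); pivot element 3.
Pivot on row 3; the Z-row RHS becomes 0 − (-8)·(8/3) = 64/3.
Next entering variable (most negative Z-row entry -1): c.
Ratio test on column c — row 1: entry -1 ≤ 0; row 2: (44/3)/2 = 22/3; row 3: (8/3)/1 = 8/3. Minimum is 8/3 at row 3 (a leaves); pivot element 1.
After the second pivot the Z-row RHS is 64/3 − (-1)·(8/3) = 24.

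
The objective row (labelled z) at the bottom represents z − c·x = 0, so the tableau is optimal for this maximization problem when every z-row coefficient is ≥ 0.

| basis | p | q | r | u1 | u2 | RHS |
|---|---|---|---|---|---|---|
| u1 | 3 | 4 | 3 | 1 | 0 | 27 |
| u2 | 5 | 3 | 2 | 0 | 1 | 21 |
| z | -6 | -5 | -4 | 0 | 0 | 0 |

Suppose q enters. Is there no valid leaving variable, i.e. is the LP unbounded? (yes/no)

Column q has positive entries in row(s) 1, 2, so the ratio test bounds it — not unbounded.

no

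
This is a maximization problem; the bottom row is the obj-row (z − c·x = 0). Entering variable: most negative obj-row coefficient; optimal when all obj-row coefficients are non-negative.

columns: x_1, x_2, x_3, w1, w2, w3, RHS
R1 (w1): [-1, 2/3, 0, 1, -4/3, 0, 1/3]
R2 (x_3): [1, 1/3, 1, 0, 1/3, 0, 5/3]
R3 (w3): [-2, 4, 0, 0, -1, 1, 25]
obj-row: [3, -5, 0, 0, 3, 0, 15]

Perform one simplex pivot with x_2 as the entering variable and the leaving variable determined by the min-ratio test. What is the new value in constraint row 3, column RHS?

Ratio test on column x_2 — row 1: (1/3)/(2/3) = 1/2; row 2: (5/3)/(1/3) = 5; row 3: 25/4 = 25/4. Minimum is 1/2 at row 1 (w1 leaves); pivot element 2/3.
Divide row 1 by 2/3; eliminate column x_2 from the other rows.
Row 3 update in column RHS: 25 − 4·(1/2) = 23.

23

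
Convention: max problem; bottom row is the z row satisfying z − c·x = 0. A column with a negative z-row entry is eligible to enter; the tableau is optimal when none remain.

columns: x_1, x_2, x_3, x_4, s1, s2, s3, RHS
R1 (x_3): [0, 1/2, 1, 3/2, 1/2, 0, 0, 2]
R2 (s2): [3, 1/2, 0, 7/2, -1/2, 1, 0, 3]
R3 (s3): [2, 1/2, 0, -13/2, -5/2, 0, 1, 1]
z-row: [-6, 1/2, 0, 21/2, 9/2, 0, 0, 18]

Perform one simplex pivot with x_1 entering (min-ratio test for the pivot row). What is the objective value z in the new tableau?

21

Ratio test on column x_1 — row 1: entry 0 ≤ 0; row 2: 3/3 = 1; row 3: 1/2 = 1/2. Minimum is 1/2 at row 3 (s3 leaves); pivot element 2.
Pivot on row 3; the z-row RHS becomes 18 − (-6)·(1/2) = 21.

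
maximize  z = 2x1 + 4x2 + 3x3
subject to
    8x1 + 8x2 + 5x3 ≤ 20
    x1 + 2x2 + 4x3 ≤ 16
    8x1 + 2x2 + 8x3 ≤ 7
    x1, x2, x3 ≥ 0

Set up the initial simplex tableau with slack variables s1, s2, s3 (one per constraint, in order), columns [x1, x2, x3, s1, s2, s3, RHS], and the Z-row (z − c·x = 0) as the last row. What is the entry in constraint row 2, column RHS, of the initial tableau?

16

The RHS of constraint 2 is b_2 = 16.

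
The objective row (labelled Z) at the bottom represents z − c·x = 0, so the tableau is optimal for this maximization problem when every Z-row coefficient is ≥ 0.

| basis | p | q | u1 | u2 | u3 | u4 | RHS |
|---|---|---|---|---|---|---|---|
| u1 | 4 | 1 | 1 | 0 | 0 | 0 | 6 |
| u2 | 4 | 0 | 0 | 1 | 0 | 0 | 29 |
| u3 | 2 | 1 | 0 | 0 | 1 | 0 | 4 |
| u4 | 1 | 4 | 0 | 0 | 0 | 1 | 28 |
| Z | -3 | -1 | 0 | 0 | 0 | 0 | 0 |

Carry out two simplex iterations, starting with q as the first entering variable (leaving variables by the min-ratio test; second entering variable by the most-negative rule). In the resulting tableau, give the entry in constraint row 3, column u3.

Ratio test on column q — row 1: 6/1 = 6; row 2: entry 0 ≤ 0; row 3: 4/1 = 4; row 4: 28/4 = 7. Minimum is 4 at row 3 (u3 leaves); pivot element 1.
Divide row 3 by 1; eliminate column q from the other rows.
Second iteration: most negative Z-row entry is -1 in column p, so p enters.
Ratio test on column p — row 1: 2/2 = 1; row 2: 29/4 = 29/4; row 3: 4/2 = 2; row 4: entry -7 ≤ 0. Minimum is 1 at row 1 (u1 leaves); pivot element 2.
Divide row 1 by 2; eliminate column p from the other rows.
After both pivots, the entry at constraint row 3, column u3 is 2.

2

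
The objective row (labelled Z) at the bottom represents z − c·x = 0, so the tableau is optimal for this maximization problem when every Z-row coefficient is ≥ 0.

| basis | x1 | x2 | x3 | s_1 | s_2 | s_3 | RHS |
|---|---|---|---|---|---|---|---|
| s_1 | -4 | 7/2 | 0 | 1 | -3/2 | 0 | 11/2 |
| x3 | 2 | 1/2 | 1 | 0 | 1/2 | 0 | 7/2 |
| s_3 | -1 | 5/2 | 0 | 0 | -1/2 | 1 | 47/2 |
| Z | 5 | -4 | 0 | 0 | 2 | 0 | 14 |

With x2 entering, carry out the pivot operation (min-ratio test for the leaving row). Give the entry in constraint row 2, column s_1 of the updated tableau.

Ratio test on column x2 — row 1: (11/2)/(7/2) = 11/7; row 2: (7/2)/(1/2) = 7; row 3: (47/2)/(5/2) = 47/5. Minimum is 11/7 at row 1 (s_1 leaves); pivot element 7/2.
Divide row 1 by 7/2; eliminate column x2 from the other rows.
Row 2 update in column s_1: 0 − (1/2)·(2/7) = -1/7.

-1/7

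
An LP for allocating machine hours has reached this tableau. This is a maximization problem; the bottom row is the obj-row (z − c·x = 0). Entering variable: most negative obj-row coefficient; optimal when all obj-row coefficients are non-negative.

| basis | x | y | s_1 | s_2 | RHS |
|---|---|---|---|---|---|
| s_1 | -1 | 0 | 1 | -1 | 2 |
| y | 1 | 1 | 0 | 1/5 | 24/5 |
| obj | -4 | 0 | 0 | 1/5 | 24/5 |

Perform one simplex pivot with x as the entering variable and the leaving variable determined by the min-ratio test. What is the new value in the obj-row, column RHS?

Ratio test on column x — row 1: entry -1 ≤ 0; row 2: (24/5)/1 = 24/5. Minimum is 24/5 at row 2 (y leaves); pivot element 1.
Divide row 2 by 1; eliminate column x from the other rows.
obj-row update in column RHS: 24/5 − (-4)·(24/5) = 24.

24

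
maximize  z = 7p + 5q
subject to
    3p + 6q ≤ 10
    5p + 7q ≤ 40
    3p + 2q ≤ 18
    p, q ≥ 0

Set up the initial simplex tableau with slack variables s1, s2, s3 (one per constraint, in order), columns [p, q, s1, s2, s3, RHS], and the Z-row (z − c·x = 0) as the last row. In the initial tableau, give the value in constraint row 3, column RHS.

18

The RHS of constraint 3 is b_3 = 18.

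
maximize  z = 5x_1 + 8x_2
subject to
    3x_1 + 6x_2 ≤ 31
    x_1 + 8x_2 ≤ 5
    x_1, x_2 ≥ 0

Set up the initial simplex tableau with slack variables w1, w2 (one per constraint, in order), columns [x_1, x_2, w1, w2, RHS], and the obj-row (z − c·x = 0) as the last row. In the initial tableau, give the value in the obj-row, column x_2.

The obj-row carries the negated objective coefficients: the x_2 entry is -8.

-8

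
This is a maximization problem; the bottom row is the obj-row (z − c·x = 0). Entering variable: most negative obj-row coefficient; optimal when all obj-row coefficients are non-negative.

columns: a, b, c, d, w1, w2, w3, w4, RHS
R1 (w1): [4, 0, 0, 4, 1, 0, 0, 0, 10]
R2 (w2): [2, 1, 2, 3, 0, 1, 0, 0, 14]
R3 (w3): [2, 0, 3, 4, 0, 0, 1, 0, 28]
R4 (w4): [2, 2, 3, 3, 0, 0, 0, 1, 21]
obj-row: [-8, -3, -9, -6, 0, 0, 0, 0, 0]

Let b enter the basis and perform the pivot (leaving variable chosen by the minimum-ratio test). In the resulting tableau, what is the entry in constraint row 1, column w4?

Ratio test on column b — row 1: entry 0 ≤ 0; row 2: 14/1 = 14; row 3: entry 0 ≤ 0; row 4: 21/2 = 21/2. Minimum is 21/2 at row 4 (w4 leaves); pivot element 2.
Divide row 4 by 2; eliminate column b from the other rows.
Row 1 update in column w4: 0 − 0·(1/2) = 0.

0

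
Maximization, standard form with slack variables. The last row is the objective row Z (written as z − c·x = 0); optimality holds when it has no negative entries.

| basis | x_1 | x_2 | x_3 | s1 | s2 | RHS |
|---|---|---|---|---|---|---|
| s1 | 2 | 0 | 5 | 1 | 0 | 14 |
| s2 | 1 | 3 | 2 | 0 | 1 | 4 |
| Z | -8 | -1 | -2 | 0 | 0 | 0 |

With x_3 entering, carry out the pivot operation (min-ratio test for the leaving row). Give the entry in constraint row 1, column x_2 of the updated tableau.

Ratio test on column x_3 — row 1: 14/5 = 14/5; row 2: 4/2 = 2. Minimum is 2 at row 2 (s2 leaves); pivot element 2.
Divide row 2 by 2; eliminate column x_3 from the other rows.
Row 1 update in column x_2: 0 − 5·(3/2) = -15/2.

-15/2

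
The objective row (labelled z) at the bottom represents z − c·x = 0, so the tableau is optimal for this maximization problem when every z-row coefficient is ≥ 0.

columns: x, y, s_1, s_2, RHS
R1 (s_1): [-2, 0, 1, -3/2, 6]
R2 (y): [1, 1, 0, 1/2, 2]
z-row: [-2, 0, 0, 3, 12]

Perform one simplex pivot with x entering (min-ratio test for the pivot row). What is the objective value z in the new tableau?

16

Ratio test on column x — row 1: entry -2 ≤ 0; row 2: 2/1 = 2. Minimum is 2 at row 2 (y leaves); pivot element 1.
Pivot on row 2; the z-row RHS becomes 12 − (-2)·2 = 16.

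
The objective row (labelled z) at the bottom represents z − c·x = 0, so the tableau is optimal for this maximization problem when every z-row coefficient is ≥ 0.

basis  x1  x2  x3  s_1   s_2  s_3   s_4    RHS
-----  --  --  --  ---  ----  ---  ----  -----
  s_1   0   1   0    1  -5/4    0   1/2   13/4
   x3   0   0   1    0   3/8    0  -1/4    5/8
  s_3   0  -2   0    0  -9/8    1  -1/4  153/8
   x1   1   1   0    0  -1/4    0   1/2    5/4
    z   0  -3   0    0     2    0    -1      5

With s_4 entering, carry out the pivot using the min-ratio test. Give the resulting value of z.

15/2

Ratio test on column s_4 — row 1: (13/4)/(1/2) = 13/2; row 2: entry -1/4 ≤ 0; row 3: entry -1/4 ≤ 0; row 4: (5/4)/(1/2) = 5/2. Minimum is 5/2 at row 4 (x1 leaves); pivot element 1/2.
Pivot on row 4; the z-row RHS becomes 5 − (-1)·(5/2) = 15/2.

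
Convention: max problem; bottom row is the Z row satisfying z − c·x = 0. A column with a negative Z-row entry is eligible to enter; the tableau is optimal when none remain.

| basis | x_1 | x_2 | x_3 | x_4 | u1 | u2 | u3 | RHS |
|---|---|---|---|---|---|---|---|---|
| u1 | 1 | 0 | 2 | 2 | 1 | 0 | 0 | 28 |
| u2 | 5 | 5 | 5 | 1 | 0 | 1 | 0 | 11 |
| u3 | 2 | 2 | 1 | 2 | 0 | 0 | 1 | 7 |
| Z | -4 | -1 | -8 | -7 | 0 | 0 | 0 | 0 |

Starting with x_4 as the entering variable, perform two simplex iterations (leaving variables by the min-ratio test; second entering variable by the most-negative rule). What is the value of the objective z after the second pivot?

Ratio test on column x_4 — row 1: 28/2 = 14; row 2: 11/1 = 11; row 3: 7/2 = 7/2. Minimum is 7/2 at row 3 (u3 leaves); pivot element 2.
Pivot on row 3; the Z-row RHS becomes 0 − (-7)·(7/2) = 49/2.
Next entering variable (most negative Z-row entry -9/2): x_3.
Ratio test on column x_3 — row 1: 21/1 = 21; row 2: (15/2)/(9/2) = 5/3; row 3: (7/2)/(1/2) = 7. Minimum is 5/3 at row 2 (u2 leaves); pivot element 9/2.
After the second pivot the Z-row RHS is 49/2 − (-9/2)·(5/3) = 32.

32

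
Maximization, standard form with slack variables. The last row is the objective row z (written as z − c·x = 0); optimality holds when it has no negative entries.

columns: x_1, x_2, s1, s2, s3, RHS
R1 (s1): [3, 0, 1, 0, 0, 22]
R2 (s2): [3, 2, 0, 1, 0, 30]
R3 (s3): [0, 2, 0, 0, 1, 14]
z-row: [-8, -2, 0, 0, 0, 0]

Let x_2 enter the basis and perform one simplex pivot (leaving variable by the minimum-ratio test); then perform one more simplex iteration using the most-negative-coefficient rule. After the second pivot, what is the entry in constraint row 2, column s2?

Ratio test on column x_2 — row 1: entry 0 ≤ 0; row 2: 30/2 = 15; row 3: 14/2 = 7. Minimum is 7 at row 3 (s3 leaves); pivot element 2.
Divide row 3 by 2; eliminate column x_2 from the other rows.
Second iteration: most negative z-row entry is -8 in column x_1, so x_1 enters.
Ratio test on column x_1 — row 1: 22/3 = 22/3; row 2: 16/3 = 16/3; row 3: entry 0 ≤ 0. Minimum is 16/3 at row 2 (s2 leaves); pivot element 3.
Divide row 2 by 3; eliminate column x_1 from the other rows.
After both pivots, the entry at constraint row 2, column s2 is 1/3.

1/3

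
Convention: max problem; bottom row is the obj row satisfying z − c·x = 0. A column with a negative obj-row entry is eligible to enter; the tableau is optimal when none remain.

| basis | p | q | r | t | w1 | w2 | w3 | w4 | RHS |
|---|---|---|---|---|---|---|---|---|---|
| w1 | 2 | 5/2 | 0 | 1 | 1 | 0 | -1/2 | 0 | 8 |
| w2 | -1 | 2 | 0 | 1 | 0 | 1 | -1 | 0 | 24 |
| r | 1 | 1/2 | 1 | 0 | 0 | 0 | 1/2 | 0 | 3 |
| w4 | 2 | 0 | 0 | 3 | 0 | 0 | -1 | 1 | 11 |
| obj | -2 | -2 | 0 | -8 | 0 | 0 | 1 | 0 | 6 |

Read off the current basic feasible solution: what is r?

r is basic (row 3); its value is the RHS of that row, 3.

3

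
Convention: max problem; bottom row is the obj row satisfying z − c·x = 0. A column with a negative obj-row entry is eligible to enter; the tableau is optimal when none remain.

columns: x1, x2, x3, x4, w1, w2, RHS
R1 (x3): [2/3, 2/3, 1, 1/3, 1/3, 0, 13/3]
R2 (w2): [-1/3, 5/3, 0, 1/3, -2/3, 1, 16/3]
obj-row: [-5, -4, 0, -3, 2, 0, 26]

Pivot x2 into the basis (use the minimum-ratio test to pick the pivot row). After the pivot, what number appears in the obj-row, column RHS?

194/5

Ratio test on column x2 — row 1: (13/3)/(2/3) = 13/2; row 2: (16/3)/(5/3) = 16/5. Minimum is 16/5 at row 2 (w2 leaves); pivot element 5/3.
Divide row 2 by 5/3; eliminate column x2 from the other rows.
obj-row update in column RHS: 26 − (-4)·(16/5) = 194/5.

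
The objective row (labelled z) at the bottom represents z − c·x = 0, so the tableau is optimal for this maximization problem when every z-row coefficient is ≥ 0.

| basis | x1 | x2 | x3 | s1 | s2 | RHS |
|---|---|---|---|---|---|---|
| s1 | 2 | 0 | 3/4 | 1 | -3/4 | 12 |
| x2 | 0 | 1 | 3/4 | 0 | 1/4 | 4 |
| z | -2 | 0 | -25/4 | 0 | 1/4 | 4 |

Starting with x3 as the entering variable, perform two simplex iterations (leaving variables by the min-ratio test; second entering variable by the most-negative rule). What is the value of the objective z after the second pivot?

Ratio test on column x3 — row 1: 12/(3/4) = 16; row 2: 4/(3/4) = 16/3. Minimum is 16/3 at row 2 (x2 leaves); pivot element 3/4.
Pivot on row 2; the z-row RHS becomes 4 − (-25/4)·(16/3) = 112/3.
Next entering variable (most negative z-row entry -2): x1.
Ratio test on column x1 — row 1: 8/2 = 4; row 2: entry 0 ≤ 0. Minimum is 4 at row 1 (s1 leaves); pivot element 2.
After the second pivot the z-row RHS is 112/3 − (-2)·4 = 136/3.

136/3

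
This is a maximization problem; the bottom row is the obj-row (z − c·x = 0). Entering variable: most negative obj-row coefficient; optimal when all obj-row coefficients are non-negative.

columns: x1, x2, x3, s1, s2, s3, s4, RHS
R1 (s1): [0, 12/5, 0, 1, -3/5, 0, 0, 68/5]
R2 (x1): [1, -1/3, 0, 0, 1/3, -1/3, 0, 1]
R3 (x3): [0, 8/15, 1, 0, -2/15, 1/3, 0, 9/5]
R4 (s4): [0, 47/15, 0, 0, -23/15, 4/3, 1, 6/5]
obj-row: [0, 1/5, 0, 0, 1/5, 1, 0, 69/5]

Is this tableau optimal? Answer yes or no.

yes

Every obj-row coefficient is ≥ 0, so the tableau is optimal.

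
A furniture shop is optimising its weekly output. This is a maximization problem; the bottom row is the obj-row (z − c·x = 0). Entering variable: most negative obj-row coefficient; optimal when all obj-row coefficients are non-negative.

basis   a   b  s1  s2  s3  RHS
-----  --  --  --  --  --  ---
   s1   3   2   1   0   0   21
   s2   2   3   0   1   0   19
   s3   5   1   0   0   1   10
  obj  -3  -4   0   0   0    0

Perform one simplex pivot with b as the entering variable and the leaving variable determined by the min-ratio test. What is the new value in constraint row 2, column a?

Ratio test on column b — row 1: 21/2 = 21/2; row 2: 19/3 = 19/3; row 3: 10/1 = 10. Minimum is 19/3 at row 2 (s2 leaves); pivot element 3.
Divide row 2 by 3; eliminate column b from the other rows.
In the new row 2, the a entry is the old entry divided by the pivot: 2/3 = 2/3.

2/3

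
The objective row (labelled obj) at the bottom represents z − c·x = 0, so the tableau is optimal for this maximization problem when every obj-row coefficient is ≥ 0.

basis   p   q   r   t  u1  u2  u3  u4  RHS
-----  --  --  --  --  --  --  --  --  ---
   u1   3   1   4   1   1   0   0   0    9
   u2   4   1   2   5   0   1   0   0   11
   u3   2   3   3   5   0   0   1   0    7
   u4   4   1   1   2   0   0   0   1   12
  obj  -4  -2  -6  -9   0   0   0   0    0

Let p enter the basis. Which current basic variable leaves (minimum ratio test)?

u2

Column p entries and ratios — u1: 9/3 = 3; u2: 11/4 = 11/4; u3: 7/2 = 7/2; u4: 12/4 = 3.
Smallest ratio is 11/4 in the row of u2, so u2 leaves.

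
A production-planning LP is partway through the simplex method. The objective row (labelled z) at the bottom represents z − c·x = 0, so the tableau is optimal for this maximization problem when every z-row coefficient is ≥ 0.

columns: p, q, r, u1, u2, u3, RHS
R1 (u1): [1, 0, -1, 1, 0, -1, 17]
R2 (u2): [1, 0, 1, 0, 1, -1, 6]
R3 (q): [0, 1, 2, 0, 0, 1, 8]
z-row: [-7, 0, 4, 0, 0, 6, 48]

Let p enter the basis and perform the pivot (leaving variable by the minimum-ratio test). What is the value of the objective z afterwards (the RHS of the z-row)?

Ratio test on column p — row 1: 17/1 = 17; row 2: 6/1 = 6; row 3: entry 0 ≤ 0. Minimum is 6 at row 2 (u2 leaves); pivot element 1.
Pivot on row 2; the z-row RHS becomes 48 − (-7)·6 = 90.

90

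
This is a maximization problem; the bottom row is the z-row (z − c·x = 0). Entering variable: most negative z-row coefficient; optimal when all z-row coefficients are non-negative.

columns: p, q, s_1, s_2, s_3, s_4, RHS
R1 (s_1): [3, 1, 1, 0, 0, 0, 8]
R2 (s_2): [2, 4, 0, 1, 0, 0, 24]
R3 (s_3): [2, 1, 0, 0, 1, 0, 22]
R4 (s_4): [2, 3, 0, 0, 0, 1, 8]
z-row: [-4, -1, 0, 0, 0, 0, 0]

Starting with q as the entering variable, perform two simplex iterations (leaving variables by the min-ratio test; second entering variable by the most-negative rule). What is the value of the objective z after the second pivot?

72/7

Ratio test on column q — row 1: 8/1 = 8; row 2: 24/4 = 6; row 3: 22/1 = 22; row 4: 8/3 = 8/3. Minimum is 8/3 at row 4 (s_4 leaves); pivot element 3.
Pivot on row 4; the z-row RHS becomes 0 − (-1)·(8/3) = 8/3.
Next entering variable (most negative z-row entry -10/3): p.
Ratio test on column p — row 1: (16/3)/(7/3) = 16/7; row 2: entry -2/3 ≤ 0; row 3: (58/3)/(4/3) = 29/2; row 4: (8/3)/(2/3) = 4. Minimum is 16/7 at row 1 (s_1 leaves); pivot element 7/3.
After the second pivot the z-row RHS is 8/3 − (-10/3)·(16/7) = 72/7.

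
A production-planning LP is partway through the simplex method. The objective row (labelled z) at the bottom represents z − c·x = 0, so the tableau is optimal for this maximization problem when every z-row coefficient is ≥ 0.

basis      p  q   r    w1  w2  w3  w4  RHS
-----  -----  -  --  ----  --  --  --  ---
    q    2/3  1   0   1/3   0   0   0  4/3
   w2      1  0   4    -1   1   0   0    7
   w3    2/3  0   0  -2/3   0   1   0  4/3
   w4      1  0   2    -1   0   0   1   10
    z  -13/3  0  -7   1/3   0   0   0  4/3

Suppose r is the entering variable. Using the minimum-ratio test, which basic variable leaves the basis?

Column r entries and ratios — q: 0 ≤ 0, skip; w2: 7/4 = 7/4; w3: 0 ≤ 0, skip; w4: 10/2 = 5.
Smallest ratio is 7/4 in the row of w2, so w2 leaves.

w2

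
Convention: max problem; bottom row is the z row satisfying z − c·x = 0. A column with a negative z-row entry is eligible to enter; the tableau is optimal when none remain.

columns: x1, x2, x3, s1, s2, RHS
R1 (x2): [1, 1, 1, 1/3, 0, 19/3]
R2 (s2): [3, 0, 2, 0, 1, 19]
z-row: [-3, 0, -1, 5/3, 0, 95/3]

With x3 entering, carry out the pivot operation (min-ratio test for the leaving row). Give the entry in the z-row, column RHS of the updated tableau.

38

Ratio test on column x3 — row 1: (19/3)/1 = 19/3; row 2: 19/2 = 19/2. Minimum is 19/3 at row 1 (x2 leaves); pivot element 1.
Divide row 1 by 1; eliminate column x3 from the other rows.
z-row update in column RHS: 95/3 − (-1)·(19/3) = 38.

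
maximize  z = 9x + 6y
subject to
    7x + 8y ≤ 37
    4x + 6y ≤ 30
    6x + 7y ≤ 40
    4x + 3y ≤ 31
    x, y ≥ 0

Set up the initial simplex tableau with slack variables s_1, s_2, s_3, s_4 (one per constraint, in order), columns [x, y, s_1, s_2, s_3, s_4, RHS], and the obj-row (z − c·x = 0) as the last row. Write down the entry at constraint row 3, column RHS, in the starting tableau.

40

The RHS of constraint 3 is b_3 = 40.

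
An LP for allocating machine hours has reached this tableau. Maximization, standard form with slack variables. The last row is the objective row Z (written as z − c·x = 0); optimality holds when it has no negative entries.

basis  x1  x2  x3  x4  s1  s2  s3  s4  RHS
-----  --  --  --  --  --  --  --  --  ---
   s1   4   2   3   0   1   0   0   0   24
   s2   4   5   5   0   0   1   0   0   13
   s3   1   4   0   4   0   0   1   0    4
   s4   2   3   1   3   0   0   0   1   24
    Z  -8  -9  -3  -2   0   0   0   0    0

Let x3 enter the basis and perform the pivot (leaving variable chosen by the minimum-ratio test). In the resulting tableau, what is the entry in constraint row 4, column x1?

Ratio test on column x3 — row 1: 24/3 = 8; row 2: 13/5 = 13/5; row 3: entry 0 ≤ 0; row 4: 24/1 = 24. Minimum is 13/5 at row 2 (s2 leaves); pivot element 5.
Divide row 2 by 5; eliminate column x3 from the other rows.
Row 4 update in column x1: 2 − 1·(4/5) = 6/5.

6/5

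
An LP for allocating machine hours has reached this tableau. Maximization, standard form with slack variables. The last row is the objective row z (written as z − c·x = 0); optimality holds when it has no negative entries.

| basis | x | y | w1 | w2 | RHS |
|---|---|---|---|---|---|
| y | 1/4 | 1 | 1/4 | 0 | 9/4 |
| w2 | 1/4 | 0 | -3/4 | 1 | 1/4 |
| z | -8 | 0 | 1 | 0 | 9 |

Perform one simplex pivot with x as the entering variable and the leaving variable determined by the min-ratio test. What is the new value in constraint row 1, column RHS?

2

Ratio test on column x — row 1: (9/4)/(1/4) = 9; row 2: (1/4)/(1/4) = 1. Minimum is 1 at row 2 (w2 leaves); pivot element 1/4.
Divide row 2 by 1/4; eliminate column x from the other rows.
Row 1 update in column RHS: 9/4 − (1/4)·1 = 2.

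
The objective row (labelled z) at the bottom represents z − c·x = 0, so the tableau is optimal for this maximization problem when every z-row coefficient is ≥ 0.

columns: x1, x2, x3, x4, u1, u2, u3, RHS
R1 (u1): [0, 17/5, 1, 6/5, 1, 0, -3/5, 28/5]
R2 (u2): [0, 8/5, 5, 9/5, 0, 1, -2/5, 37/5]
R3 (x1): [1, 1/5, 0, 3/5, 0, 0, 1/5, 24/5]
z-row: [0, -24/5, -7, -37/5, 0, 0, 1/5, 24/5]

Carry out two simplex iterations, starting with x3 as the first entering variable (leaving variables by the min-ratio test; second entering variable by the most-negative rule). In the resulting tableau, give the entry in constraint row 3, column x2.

Ratio test on column x3 — row 1: (28/5)/1 = 28/5; row 2: (37/5)/5 = 37/25; row 3: entry 0 ≤ 0. Minimum is 37/25 at row 2 (u2 leaves); pivot element 5.
Divide row 2 by 5; eliminate column x3 from the other rows.
Second iteration: most negative z-row entry is -122/25 in column x4, so x4 enters.
Ratio test on column x4 — row 1: (103/25)/(21/25) = 103/21; row 2: (37/25)/(9/25) = 37/9; row 3: (24/5)/(3/5) = 8. Minimum is 37/9 at row 2 (x3 leaves); pivot element 9/25.
Divide row 2 by 9/25; eliminate column x4 from the other rows.
After both pivots, the entry at constraint row 3, column x2 is -1/3.

-1/3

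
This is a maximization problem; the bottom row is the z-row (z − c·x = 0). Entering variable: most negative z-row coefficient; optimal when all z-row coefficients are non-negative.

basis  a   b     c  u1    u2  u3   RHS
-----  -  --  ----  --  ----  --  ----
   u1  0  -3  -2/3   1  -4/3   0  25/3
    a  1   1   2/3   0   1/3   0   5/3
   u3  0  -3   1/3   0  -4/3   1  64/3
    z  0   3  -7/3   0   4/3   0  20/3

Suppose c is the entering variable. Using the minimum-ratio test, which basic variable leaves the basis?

a

Column c entries and ratios — u1: -2/3 ≤ 0, skip; a: (5/3)/(2/3) = 5/2; u3: (64/3)/(1/3) = 64.
Smallest ratio is 5/2 in the row of a, so a leaves.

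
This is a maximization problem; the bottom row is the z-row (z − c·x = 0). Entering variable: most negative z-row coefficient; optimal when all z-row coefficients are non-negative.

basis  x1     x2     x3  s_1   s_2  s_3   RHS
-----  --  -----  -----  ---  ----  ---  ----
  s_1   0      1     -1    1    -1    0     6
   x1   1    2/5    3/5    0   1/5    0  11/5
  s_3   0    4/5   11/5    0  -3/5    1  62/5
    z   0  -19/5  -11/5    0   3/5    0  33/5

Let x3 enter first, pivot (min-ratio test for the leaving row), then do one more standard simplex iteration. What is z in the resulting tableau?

Ratio test on column x3 — row 1: entry -1 ≤ 0; row 2: (11/5)/(3/5) = 11/3; row 3: (62/5)/(11/5) = 62/11. Minimum is 11/3 at row 2 (x1 leaves); pivot element 3/5.
Pivot on row 2; the z-row RHS becomes 33/5 − (-11/5)·(11/3) = 44/3.
Next entering variable (most negative z-row entry -7/3): x2.
Ratio test on column x2 — row 1: (29/3)/(5/3) = 29/5; row 2: (11/3)/(2/3) = 11/2; row 3: entry -2/3 ≤ 0. Minimum is 11/2 at row 2 (x3 leaves); pivot element 2/3.
After the second pivot the z-row RHS is 44/3 − (-7/3)·(11/2) = 55/2.

55/2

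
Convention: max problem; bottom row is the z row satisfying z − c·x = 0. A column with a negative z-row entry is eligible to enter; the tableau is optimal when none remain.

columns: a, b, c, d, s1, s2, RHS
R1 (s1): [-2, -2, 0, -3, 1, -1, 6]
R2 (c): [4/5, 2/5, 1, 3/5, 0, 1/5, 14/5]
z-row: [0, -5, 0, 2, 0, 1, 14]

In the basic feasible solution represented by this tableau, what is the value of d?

0

d is not in the basis, so in the current basic feasible solution d = 0.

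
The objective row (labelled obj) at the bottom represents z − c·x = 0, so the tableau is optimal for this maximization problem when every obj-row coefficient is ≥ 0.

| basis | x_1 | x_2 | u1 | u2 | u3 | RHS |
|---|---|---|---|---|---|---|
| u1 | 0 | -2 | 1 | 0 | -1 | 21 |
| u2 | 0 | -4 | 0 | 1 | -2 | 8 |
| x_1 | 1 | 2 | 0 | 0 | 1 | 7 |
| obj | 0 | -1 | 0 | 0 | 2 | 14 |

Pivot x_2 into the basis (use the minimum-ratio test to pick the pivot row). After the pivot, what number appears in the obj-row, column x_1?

1/2

Ratio test on column x_2 — row 1: entry -2 ≤ 0; row 2: entry -4 ≤ 0; row 3: 7/2 = 7/2. Minimum is 7/2 at row 3 (x_1 leaves); pivot element 2.
Divide row 3 by 2; eliminate column x_2 from the other rows.
obj-row update in column x_1: 0 − (-1)·(1/2) = 1/2.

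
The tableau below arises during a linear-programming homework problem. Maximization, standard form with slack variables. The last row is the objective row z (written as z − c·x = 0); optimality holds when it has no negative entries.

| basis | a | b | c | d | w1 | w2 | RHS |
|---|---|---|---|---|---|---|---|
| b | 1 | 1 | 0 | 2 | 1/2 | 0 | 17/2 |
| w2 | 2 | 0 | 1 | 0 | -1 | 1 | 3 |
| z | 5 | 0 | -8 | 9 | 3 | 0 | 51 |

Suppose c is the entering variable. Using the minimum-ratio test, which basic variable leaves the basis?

w2

Column c entries and ratios — b: 0 ≤ 0, skip; w2: 3/1 = 3.
Smallest ratio is 3 in the row of w2, so w2 leaves.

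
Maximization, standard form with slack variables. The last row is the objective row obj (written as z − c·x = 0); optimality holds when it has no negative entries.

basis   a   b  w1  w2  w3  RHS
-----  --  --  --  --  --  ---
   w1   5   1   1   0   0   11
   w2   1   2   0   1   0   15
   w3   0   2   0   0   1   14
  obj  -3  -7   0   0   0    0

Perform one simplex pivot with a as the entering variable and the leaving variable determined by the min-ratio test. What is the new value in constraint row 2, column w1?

-1/5

Ratio test on column a — row 1: 11/5 = 11/5; row 2: 15/1 = 15; row 3: entry 0 ≤ 0. Minimum is 11/5 at row 1 (w1 leaves); pivot element 5.
Divide row 1 by 5; eliminate column a from the other rows.
Row 2 update in column w1: 0 − 1·(1/5) = -1/5.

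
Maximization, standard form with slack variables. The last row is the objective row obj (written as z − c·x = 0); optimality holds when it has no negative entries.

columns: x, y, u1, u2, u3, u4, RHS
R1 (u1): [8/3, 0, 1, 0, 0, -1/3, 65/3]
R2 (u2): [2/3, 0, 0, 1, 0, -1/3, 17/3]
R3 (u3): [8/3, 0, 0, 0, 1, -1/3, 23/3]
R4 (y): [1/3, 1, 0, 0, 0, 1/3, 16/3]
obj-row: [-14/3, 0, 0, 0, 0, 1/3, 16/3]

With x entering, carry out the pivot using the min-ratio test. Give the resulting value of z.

Ratio test on column x — row 1: (65/3)/(8/3) = 65/8; row 2: (17/3)/(2/3) = 17/2; row 3: (23/3)/(8/3) = 23/8; row 4: (16/3)/(1/3) = 16. Minimum is 23/8 at row 3 (u3 leaves); pivot element 8/3.
Pivot on row 3; the obj-row RHS becomes 16/3 − (-14/3)·(23/8) = 75/4.

75/4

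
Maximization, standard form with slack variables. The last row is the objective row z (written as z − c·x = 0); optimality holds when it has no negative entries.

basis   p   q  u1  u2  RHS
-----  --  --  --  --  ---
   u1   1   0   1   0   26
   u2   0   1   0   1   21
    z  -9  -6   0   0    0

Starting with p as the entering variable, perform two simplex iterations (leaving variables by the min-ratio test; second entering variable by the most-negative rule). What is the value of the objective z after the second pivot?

Ratio test on column p — row 1: 26/1 = 26; row 2: entry 0 ≤ 0. Minimum is 26 at row 1 (u1 leaves); pivot element 1.
Pivot on row 1; the z-row RHS becomes 0 − (-9)·26 = 234.
Next entering variable (most negative z-row entry -6): q.
Ratio test on column q — row 1: entry 0 ≤ 0; row 2: 21/1 = 21. Minimum is 21 at row 2 (u2 leaves); pivot element 1.
After the second pivot the z-row RHS is 234 − (-6)·21 = 360.

360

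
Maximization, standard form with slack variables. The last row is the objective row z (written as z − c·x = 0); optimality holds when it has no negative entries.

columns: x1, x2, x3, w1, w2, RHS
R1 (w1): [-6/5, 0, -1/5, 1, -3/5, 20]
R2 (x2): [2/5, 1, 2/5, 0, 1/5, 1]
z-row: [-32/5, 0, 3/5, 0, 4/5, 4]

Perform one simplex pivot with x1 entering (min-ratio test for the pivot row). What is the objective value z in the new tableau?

20

Ratio test on column x1 — row 1: entry -6/5 ≤ 0; row 2: 1/(2/5) = 5/2. Minimum is 5/2 at row 2 (x2 leaves); pivot element 2/5.
Pivot on row 2; the z-row RHS becomes 4 − (-32/5)·(5/2) = 20.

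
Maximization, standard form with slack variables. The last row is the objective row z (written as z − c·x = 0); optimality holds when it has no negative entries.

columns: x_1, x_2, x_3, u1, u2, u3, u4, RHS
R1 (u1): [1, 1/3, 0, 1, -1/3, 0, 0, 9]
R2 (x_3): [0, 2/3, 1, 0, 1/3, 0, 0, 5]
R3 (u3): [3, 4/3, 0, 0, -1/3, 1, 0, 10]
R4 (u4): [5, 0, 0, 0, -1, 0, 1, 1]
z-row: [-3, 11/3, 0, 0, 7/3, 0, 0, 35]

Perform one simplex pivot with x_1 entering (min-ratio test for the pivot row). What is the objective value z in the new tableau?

178/5

Ratio test on column x_1 — row 1: 9/1 = 9; row 2: entry 0 ≤ 0; row 3: 10/3 = 10/3; row 4: 1/5 = 1/5. Minimum is 1/5 at row 4 (u4 leaves); pivot element 5.
Pivot on row 4; the z-row RHS becomes 35 − (-3)·(1/5) = 178/5.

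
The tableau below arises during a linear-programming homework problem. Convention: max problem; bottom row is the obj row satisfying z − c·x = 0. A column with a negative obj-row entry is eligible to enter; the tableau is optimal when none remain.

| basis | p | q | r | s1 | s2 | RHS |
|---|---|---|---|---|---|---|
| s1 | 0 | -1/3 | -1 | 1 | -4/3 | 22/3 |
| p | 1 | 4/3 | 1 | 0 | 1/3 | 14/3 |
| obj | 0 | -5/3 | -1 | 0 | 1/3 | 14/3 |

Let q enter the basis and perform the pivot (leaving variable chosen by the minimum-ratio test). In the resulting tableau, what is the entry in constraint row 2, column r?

Ratio test on column q — row 1: entry -1/3 ≤ 0; row 2: (14/3)/(4/3) = 7/2. Minimum is 7/2 at row 2 (p leaves); pivot element 4/3.
Divide row 2 by 4/3; eliminate column q from the other rows.
In the new row 2, the r entry is the old entry divided by the pivot: 1/(4/3) = 3/4.

3/4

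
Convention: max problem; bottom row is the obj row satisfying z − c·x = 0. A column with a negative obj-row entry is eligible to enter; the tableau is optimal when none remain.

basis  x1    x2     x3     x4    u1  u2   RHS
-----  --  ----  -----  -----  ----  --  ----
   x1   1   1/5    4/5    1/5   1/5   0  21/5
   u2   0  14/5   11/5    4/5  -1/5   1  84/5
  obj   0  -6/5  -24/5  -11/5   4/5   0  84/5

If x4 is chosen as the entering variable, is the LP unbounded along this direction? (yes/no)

Column x4 has positive entries in row(s) 1, 2, so the ratio test bounds it — not unbounded.

no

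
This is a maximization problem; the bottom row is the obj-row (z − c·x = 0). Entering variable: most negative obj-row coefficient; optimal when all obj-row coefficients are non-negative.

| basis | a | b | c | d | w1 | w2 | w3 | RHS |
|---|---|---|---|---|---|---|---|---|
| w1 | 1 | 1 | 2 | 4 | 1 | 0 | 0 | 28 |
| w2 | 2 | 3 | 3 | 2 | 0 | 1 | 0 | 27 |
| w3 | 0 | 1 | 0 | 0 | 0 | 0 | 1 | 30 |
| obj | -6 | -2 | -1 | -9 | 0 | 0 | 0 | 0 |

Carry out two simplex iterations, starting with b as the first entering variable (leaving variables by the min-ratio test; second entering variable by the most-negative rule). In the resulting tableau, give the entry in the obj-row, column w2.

Ratio test on column b — row 1: 28/1 = 28; row 2: 27/3 = 9; row 3: 30/1 = 30. Minimum is 9 at row 2 (w2 leaves); pivot element 3.
Divide row 2 by 3; eliminate column b from the other rows.
Second iteration: most negative obj-row entry is -23/3 in column d, so d enters.
Ratio test on column d — row 1: 19/(10/3) = 57/10; row 2: 9/(2/3) = 27/2; row 3: entry -2/3 ≤ 0. Minimum is 57/10 at row 1 (w1 leaves); pivot element 10/3.
Divide row 1 by 10/3; eliminate column d from the other rows.
After both pivots, the entry at the obj-row, column w2 is -1/10.

-1/10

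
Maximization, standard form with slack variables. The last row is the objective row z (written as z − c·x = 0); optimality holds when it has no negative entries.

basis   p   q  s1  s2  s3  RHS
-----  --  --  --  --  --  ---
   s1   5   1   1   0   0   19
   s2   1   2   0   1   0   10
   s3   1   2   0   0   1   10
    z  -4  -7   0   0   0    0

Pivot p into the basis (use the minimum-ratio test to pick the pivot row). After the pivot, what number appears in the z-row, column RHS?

76/5

Ratio test on column p — row 1: 19/5 = 19/5; row 2: 10/1 = 10; row 3: 10/1 = 10. Minimum is 19/5 at row 1 (s1 leaves); pivot element 5.
Divide row 1 by 5; eliminate column p from the other rows.
z-row update in column RHS: 0 − (-4)·(19/5) = 76/5.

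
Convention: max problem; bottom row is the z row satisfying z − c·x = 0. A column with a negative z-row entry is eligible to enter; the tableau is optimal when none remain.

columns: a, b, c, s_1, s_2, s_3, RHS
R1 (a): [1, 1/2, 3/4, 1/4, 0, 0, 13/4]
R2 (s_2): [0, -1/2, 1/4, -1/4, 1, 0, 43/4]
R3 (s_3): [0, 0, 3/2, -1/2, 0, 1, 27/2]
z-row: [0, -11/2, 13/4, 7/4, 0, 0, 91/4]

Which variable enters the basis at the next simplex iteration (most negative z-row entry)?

b

Negative z-row entries: b: -11/2.
The most negative is -11/2 in column b, so b enters.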